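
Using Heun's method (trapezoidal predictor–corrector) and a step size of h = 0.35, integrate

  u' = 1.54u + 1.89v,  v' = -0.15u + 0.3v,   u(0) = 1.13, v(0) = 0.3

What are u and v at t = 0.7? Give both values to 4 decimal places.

Heun on (u,v): k1 = f(t_n, state_n); k2 = f(t_n + h, state_n + h·k1); state_{n+1} = state_n + (h/2)·(k1 + k2).
0.000000: (1.130000, 0.300000)
  k1 = (2.307200, -0.079500)
  predictor → (1.937520, 0.272175)
  k2 = (3.498192, -0.208975)
  → (2.145944, 0.249517)
0.350000: (2.145944, 0.249517)
  k1 = (3.776340, -0.247036)
  predictor → (3.467662, 0.163054)
  k2 = (5.648372, -0.471233)
  → (3.795268, 0.123820)
(u(0.7), v(0.7)) ≈ (3.7953, 0.1238)

3.7953, 0.1238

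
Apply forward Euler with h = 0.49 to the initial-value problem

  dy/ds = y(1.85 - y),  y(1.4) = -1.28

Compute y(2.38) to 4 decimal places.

Euler: y_{n+1} = y_n + h·f(s_n, y_n).
s=1.400000, y=-1.280000: f=-4.006400 → y ← -1.280000 + 0.49·(-4.006400) = -3.243136
s=1.890000, y=-3.243136: f=-16.517733 → y ← -3.243136 + 0.49·(-16.517733) = -11.336825
y(2.38) ≈ -11.3368

-11.3368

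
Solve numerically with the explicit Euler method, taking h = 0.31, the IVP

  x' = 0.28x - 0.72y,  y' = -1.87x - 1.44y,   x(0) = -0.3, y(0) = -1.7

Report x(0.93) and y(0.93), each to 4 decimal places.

0.3509, -0.3852

Euler on (x,y): x_{n+1} = x_n + h·x', y_{n+1} = y_n + h·y'.
0.000000: (-0.300000, -1.700000); f=(1.140000, 3.009000) → (0.053400, -0.767210)
0.310000: (0.053400, -0.767210); f=(0.567343, 1.004924) → (0.229276, -0.455683)
0.620000: (0.229276, -0.455683); f=(0.392289, 0.227437) → (0.350886, -0.385178)
(x(0.93), y(0.93)) ≈ (0.3509, -0.3852)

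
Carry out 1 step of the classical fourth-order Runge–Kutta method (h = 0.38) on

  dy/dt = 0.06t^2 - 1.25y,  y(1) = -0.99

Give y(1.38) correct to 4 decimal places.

RK4: k1 = f(t_n, y_n); k2 = f(t_n + h/2, y_n + (h/2)·k1); k3 = f(t_n + h/2, y_n + (h/2)·k2); k4 = f(t_n + h, y_n + h·k3); y_{n+1} = y_n + (h/6)·(k1 + 2k2 + 2k3 + k4).
t=1.000000, y=-0.990000:
  k1 = f(1.000000, -0.990000) = 1.297500
  k2 = f(1.190000, -0.743475) = 1.014310
  k3 = f(1.190000, -0.797281) = 1.081567
  k4 = f(1.380000, -0.579004) = 0.838019
  y ← -0.990000 + (0.38/6)·(k1 + 2k2 + 2k3 + k4) = -0.589273
y(1.38) ≈ -0.5893

-0.5893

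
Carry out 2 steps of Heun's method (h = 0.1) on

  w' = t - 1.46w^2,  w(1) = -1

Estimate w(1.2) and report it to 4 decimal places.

Heun: k1 = f(t_n, w_n); k2 = f(t_n + h, w_n + h·k1); w_{n+1} = w_n + (h/2)·(k1 + k2).
t=1.000000, w=-1.000000:
  k1 = f(1.000000, -1.000000) = -0.460000
  k2 = f(1.100000, -1.046000) = -0.497409
  w ← -1.000000 + (0.1/2)·(-0.460000 + (-0.497409)) = -1.047870
t=1.100000, w=-1.047870:
  k1 = f(1.100000, -1.047870) = -0.503127
  k2 = f(1.200000, -1.098183) = -0.560769
  w ← -1.047870 + (0.1/2)·(-0.503127 + (-0.560769)) = -1.101065
w(1.2) ≈ -1.1011

-1.1011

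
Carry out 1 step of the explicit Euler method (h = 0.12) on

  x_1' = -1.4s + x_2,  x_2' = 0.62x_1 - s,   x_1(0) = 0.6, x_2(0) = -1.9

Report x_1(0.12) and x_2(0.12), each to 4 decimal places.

0.3720, -1.8554

Euler on (x_1,x_2): x_1_{n+1} = x_1_n + h·x_1', x_2_{n+1} = x_2_n + h·x_2'.
0.000000: (0.600000, -1.900000); f=(-1.900000, 0.372000) → (0.372000, -1.855360)
(x_1(0.12), x_2(0.12)) ≈ (0.3720, -1.8554)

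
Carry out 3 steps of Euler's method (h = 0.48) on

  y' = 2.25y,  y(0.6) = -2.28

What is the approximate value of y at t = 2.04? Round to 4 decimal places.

-20.5175

Euler: y_{n+1} = y_n + h·f(t_n, y_n).
t=0.600000, y=-2.280000: f=-5.130000 → y ← -2.280000 + 0.48·(-5.130000) = -4.742400
t=1.080000, y=-4.742400: f=-10.670400 → y ← -4.742400 + 0.48·(-10.670400) = -9.864192
t=1.560000, y=-9.864192: f=-22.194432 → y ← -9.864192 + 0.48·(-22.194432) = -20.517519
y(2.04) ≈ -20.5175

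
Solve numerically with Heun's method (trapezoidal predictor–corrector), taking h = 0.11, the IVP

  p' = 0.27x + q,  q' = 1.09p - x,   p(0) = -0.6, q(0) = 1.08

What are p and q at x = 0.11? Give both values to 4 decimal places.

-0.4835, 1.0091

Heun on (p,q): k1 = f(x_n, state_n); k2 = f(x_n + h, state_n + h·k1); state_{n+1} = state_n + (h/2)·(k1 + k2).
0.000000: (-0.600000, 1.080000)
  k1 = (1.080000, -0.654000)
  predictor → (-0.481200, 1.008060)
  k2 = (1.037760, -0.634508)
  → (-0.483523, 1.009132)
(p(0.11), q(0.11)) ≈ (-0.4835, 1.0091)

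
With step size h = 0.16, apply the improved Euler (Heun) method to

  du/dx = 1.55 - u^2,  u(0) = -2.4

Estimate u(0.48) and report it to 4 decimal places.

-19.0699

Heun: k1 = f(x_n, u_n); k2 = f(x_n + h, u_n + h·k1); u_{n+1} = u_n + (h/2)·(k1 + k2).
x=0.000000, u=-2.400000:
  k1 = f(0.000000, -2.400000) = -4.210000
  k2 = f(0.160000, -3.073600) = -7.897017
  u ← -2.400000 + (0.16/2)·(-4.210000 + (-7.897017)) = -3.368561
x=0.160000, u=-3.368561:
  k1 = f(0.160000, -3.368561) = -9.797206
  k2 = f(0.320000, -4.936114) = -22.815224
  u ← -3.368561 + (0.16/2)·(-9.797206 + (-22.815224)) = -5.977556
x=0.320000, u=-5.977556:
  k1 = f(0.320000, -5.977556) = -34.181172
  k2 = f(0.480000, -11.446543) = -129.473354
  u ← -5.977556 + (0.16/2)·(-34.181172 + (-129.473354)) = -19.069918
u(0.48) ≈ -19.0699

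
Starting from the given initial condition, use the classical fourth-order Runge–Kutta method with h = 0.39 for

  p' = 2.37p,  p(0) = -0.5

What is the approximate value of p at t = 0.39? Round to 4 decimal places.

-1.2567

RK4: k1 = f(t_n, p_n); k2 = f(t_n + h/2, p_n + (h/2)·k1); k3 = f(t_n + h/2, p_n + (h/2)·k2); k4 = f(t_n + h, p_n + h·k3); p_{n+1} = p_n + (h/6)·(k1 + 2k2 + 2k3 + k4).
t=0.000000, p=-0.500000:
  k1 = f(0.000000, -0.500000) = -1.185000
  k2 = f(0.195000, -0.731075) = -1.732648
  k3 = f(0.195000, -0.837866) = -1.985743
  k4 = f(0.390000, -1.274440) = -3.020422
  p ← -0.500000 + (0.39/6)·(k1 + 2k2 + 2k3 + k4) = -1.256743
p(0.39) ≈ -1.2567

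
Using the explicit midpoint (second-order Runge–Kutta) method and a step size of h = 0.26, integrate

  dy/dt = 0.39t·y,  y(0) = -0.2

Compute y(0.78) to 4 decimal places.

-0.2250

Midpoint: k1 = f(t_n, y_n); k2 = f(t_n + h/2, y_n + (h/2)·k1); y_{n+1} = y_n + h·k2.
t=0.000000, y=-0.200000:
  k1 = f(0.000000, -0.200000) = 0.000000
  k2 = f(0.130000, -0.200000) = -0.010140
  y ← -0.200000 + 0.26·(-0.010140) = -0.202636
t=0.260000, y=-0.202636:
  k1 = f(0.260000, -0.202636) = -0.020547
  k2 = f(0.390000, -0.205308) = -0.031227
  y ← -0.202636 + 0.26·(-0.031227) = -0.210755
t=0.520000, y=-0.210755:
  k1 = f(0.520000, -0.210755) = -0.042741
  k2 = f(0.650000, -0.216312) = -0.054835
  y ← -0.210755 + 0.26·(-0.054835) = -0.225013
y(0.78) ≈ -0.2250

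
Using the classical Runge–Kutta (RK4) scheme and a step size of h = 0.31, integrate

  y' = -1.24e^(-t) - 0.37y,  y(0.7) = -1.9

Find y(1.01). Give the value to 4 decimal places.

-1.8487

RK4: k1 = f(t_n, y_n); k2 = f(t_n + h/2, y_n + (h/2)·k1); k3 = f(t_n + h/2, y_n + (h/2)·k2); k4 = f(t_n + h, y_n + h·k3); y_{n+1} = y_n + (h/6)·(k1 + 2k2 + 2k3 + k4).
t=0.700000, y=-1.900000:
  k1 = f(0.700000, -1.900000) = 0.087234
  k2 = f(0.855000, -1.886479) = 0.170646
  k3 = f(0.855000, -1.873550) = 0.165862
  k4 = f(1.010000, -1.848583) = 0.232344
  y ← -1.900000 + (0.31/6)·(k1 + 2k2 + 2k3 + k4) = -1.848716
y(1.01) ≈ -1.8487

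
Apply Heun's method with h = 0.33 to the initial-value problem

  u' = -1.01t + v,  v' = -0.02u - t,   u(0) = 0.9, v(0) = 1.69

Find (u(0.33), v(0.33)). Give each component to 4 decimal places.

1.4017, 1.6278

Heun on (u,v): k1 = f(t_n, state_n); k2 = f(t_n + h, state_n + h·k1); state_{n+1} = state_n + (h/2)·(k1 + k2).
0.000000: (0.900000, 1.690000)
  k1 = (1.690000, -0.018000)
  predictor → (1.457700, 1.684060)
  k2 = (1.350760, -0.359154)
  → (1.401725, 1.627770)
(u(0.33), v(0.33)) ≈ (1.4017, 1.6278)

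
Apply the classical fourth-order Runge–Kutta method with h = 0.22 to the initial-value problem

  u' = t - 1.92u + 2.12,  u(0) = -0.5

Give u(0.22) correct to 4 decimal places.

RK4: k1 = f(t_n, u_n); k2 = f(t_n + h/2, u_n + (h/2)·k1); k3 = f(t_n + h/2, u_n + (h/2)·k2); k4 = f(t_n + h, u_n + h·k3); u_{n+1} = u_n + (h/6)·(k1 + 2k2 + 2k3 + k4).
t=0.000000, u=-0.500000:
  k1 = f(0.000000, -0.500000) = 3.080000
  k2 = f(0.110000, -0.161200) = 2.539504
  k3 = f(0.110000, -0.220655) = 2.653657
  k4 = f(0.220000, 0.083804) = 2.179095
  u ← -0.500000 + (0.22/6)·(k1 + 2k2 + 2k3 + k4) = 0.073665
u(0.22) ≈ 0.0737

0.0737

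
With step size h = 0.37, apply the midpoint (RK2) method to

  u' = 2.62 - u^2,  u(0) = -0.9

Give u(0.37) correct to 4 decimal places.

-0.0488

Midpoint: k1 = f(t_n, u_n); k2 = f(t_n + h/2, u_n + (h/2)·k1); u_{n+1} = u_n + h·k2.
t=0.000000, u=-0.900000:
  k1 = f(0.000000, -0.900000) = 1.810000
  k2 = f(0.185000, -0.565150) = 2.300605
  u ← -0.900000 + 0.37·2.300605 = -0.048776
u(0.37) ≈ -0.0488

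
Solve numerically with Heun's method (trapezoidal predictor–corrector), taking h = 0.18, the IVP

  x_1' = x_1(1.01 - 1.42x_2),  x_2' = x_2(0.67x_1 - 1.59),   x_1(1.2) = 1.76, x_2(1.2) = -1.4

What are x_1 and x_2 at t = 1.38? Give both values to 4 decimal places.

2.9302, -1.3746

Heun on (x_1,x_2): k1 = f(t_n, state_n); k2 = f(t_n + h, state_n + h·k1); state_{n+1} = state_n + (h/2)·(k1 + k2).
1.200000: (1.760000, -1.400000)
  k1 = (5.276480, 0.575120)
  predictor → (2.709766, -1.296478)
  k2 = (7.725542, -0.292412)
  → (2.930182, -1.374556)
(x_1(1.38), x_2(1.38)) ≈ (2.9302, -1.3746)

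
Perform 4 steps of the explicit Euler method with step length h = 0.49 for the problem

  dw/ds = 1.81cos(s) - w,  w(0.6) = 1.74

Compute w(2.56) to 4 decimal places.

-0.1072

Euler: w_{n+1} = w_n + h·f(s_n, w_n).
s=0.600000, w=1.740000: f=-0.246143 → w ← 1.740000 + 0.49·(-0.246143) = 1.619390
s=1.090000, w=1.619390: f=-0.782292 → w ← 1.619390 + 0.49·(-0.782292) = 1.236067
s=1.580000, w=1.236067: f=-1.252726 → w ← 1.236067 + 0.49·(-1.252726) = 0.622232
s=2.070000, w=0.622232: f=-1.488727 → w ← 0.622232 + 0.49·(-1.488727) = -0.107244
w(2.56) ≈ -0.1072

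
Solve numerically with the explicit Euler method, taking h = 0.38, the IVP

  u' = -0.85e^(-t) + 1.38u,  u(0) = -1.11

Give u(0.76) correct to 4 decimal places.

Euler: u_{n+1} = u_n + h·f(t_n, u_n).
t=0.000000, u=-1.110000: f=-2.381800 → u ← -1.110000 + 0.38·(-2.381800) = -2.015084
t=0.380000, u=-2.015084: f=-3.362098 → u ← -2.015084 + 0.38·(-3.362098) = -3.292681
u(0.76) ≈ -3.2927

-3.2927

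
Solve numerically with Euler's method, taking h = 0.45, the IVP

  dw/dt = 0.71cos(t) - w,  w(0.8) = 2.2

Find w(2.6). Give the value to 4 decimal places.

Euler: w_{n+1} = w_n + h·f(t_n, w_n).
t=0.800000, w=2.200000: f=-1.705338 → w ← 2.200000 + 0.45·(-1.705338) = 1.432598
t=1.250000, w=1.432598: f=-1.208719 → w ← 1.432598 + 0.45·(-1.208719) = 0.888674
t=1.700000, w=0.888674: f=-0.980154 → w ← 0.888674 + 0.45·(-0.980154) = 0.447605
t=2.150000, w=0.447605: f=-0.836229 → w ← 0.447605 + 0.45·(-0.836229) = 0.071302
w(2.6) ≈ 0.0713

0.0713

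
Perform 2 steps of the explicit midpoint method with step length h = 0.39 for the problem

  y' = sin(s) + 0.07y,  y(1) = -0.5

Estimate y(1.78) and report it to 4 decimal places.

Midpoint: k1 = f(s_n, y_n); k2 = f(s_n + h/2, y_n + (h/2)·k1); y_{n+1} = y_n + h·k2.
s=1.000000, y=-0.500000:
  k1 = f(1.000000, -0.500000) = 0.806471
  k2 = f(1.195000, -0.342738) = 0.906224
  y ← -0.500000 + 0.39·0.906224 = -0.146573
s=1.390000, y=-0.146573:
  k1 = f(1.390000, -0.146573) = 0.973441
  k2 = f(1.585000, 0.043248) = 1.002927
  y ← -0.146573 + 0.39·1.002927 = 0.244569
y(1.78) ≈ 0.2446

0.2446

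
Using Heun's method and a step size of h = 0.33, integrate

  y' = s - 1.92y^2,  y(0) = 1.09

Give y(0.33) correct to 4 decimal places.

Heun: k1 = f(s_n, y_n); k2 = f(s_n + h, y_n + h·k1); y_{n+1} = y_n + (h/2)·(k1 + k2).
s=0.000000, y=1.090000:
  k1 = f(0.000000, 1.090000) = -2.281152
  k2 = f(0.330000, 0.337220) = 0.111663
  y ← 1.090000 + (0.33/2)·(-2.281152 + 0.111663) = 0.732034
y(0.33) ≈ 0.7320

0.7320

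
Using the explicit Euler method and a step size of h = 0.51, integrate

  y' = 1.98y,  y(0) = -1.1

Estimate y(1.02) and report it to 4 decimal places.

Euler: y_{n+1} = y_n + h·f(t_n, y_n).
t=0.000000, y=-1.100000: f=-2.178000 → y ← -1.100000 + 0.51·(-2.178000) = -2.210780
t=0.510000, y=-2.210780: f=-4.377344 → y ← -2.210780 + 0.51·(-4.377344) = -4.443226
y(1.02) ≈ -4.4432

-4.4432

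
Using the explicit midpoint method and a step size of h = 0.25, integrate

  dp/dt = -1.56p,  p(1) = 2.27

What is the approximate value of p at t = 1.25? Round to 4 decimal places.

Midpoint: k1 = f(t_n, p_n); k2 = f(t_n + h/2, p_n + (h/2)·k1); p_{n+1} = p_n + h·k2.
t=1.000000, p=2.270000:
  k1 = f(1.000000, 2.270000) = -3.541200
  k2 = f(1.125000, 1.827350) = -2.850666
  p ← 2.270000 + 0.25·(-2.850666) = 1.557333
p(1.25) ≈ 1.5573

1.5573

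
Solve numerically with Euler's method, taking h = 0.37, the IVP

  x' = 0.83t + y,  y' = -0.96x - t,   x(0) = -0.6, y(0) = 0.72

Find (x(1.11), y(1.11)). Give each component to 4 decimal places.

Euler on (x,y): x_{n+1} = x_n + h·x', y_{n+1} = y_n + h·y'.
0.000000: (-0.600000, 0.720000); f=(0.720000, 0.576000) → (-0.333600, 0.933120)
0.370000: (-0.333600, 0.933120); f=(1.240220, -0.049744) → (0.125281, 0.914715)
0.740000: (0.125281, 0.914715); f=(1.528915, -0.860270) → (0.690980, 0.596415)
(x(1.11), y(1.11)) ≈ (0.6910, 0.5964)

0.6910, 0.5964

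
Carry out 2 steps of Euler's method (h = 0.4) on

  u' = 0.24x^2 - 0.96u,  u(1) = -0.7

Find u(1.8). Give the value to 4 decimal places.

-0.0183

Euler: u_{n+1} = u_n + h·f(x_n, u_n).
x=1.000000, u=-0.700000: f=0.912000 → u ← -0.700000 + 0.4·0.912000 = -0.335200
x=1.400000, u=-0.335200: f=0.792192 → u ← -0.335200 + 0.4·0.792192 = -0.018323
u(1.8) ≈ -0.0183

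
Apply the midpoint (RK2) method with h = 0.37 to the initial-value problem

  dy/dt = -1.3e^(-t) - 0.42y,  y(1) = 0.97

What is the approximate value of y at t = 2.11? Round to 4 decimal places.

Midpoint: k1 = f(t_n, y_n); k2 = f(t_n + h/2, y_n + (h/2)·k1); y_{n+1} = y_n + h·k2.
t=1.000000, y=0.970000:
  k1 = f(1.000000, 0.970000) = -0.885643
  k2 = f(1.185000, 0.806156) = -0.736056
  y ← 0.970000 + 0.37·(-0.736056) = 0.697659
t=1.370000, y=0.697659:
  k1 = f(1.370000, 0.697659) = -0.623356
  k2 = f(1.555000, 0.582339) = -0.519128
  y ← 0.697659 + 0.37·(-0.519128) = 0.505582
t=1.740000, y=0.505582:
  k1 = f(1.740000, 0.505582) = -0.440521
  k2 = f(1.925000, 0.424086) = -0.367754
  y ← 0.505582 + 0.37·(-0.367754) = 0.369513
y(2.11) ≈ 0.3695

0.3695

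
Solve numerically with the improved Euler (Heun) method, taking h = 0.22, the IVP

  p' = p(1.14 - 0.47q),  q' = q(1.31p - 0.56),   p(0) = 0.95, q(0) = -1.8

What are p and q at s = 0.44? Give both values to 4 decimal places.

Heun on (p,q): k1 = f(s_n, state_n); k2 = f(s_n + h, state_n + h·k1); state_{n+1} = state_n + (h/2)·(k1 + k2).
0.000000: (0.950000, -1.800000)
  k1 = (1.886700, -1.232100)
  predictor → (1.365074, -2.071062)
  k2 = (2.884946, -2.543776)
  → (1.474881, -2.215346)
0.220000: (1.474881, -2.215346)
  k1 = (3.217029, -3.039664)
  predictor → (2.182628, -2.884072)
  k2 = (5.446778, -6.631181)
  → (2.427900, -3.279139)
(p(0.44), q(0.44)) ≈ (2.4279, -3.2791)

2.4279, -3.2791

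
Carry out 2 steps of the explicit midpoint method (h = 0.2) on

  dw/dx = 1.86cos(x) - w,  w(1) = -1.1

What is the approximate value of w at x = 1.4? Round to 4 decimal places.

-0.5317

Midpoint: k1 = f(x_n, w_n); k2 = f(x_n + h/2, w_n + (h/2)·k1); w_{n+1} = w_n + h·k2.
x=1.000000, w=-1.100000:
  k1 = f(1.000000, -1.100000) = 2.104962
  k2 = f(1.100000, -0.889504) = 1.733193
  w ← -1.100000 + 0.2·1.733193 = -0.753361
x=1.200000, w=-0.753361:
  k1 = f(1.200000, -0.753361) = 1.427347
  k2 = f(1.300000, -0.610627) = 1.108175
  w ← -0.753361 + 0.2·1.108175 = -0.531727
w(1.4) ≈ -0.5317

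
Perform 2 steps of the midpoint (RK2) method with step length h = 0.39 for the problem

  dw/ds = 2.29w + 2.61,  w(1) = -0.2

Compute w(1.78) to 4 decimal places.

3.7966

Midpoint: k1 = f(s_n, w_n); k2 = f(s_n + h/2, w_n + (h/2)·k1); w_{n+1} = w_n + h·k2.
s=1.000000, w=-0.200000:
  k1 = f(1.000000, -0.200000) = 2.152000
  k2 = f(1.195000, 0.219640) = 3.112976
  w ← -0.200000 + 0.39·3.112976 = 1.014060
s=1.390000, w=1.014060:
  k1 = f(1.390000, 1.014060) = 4.932199
  k2 = f(1.585000, 1.975839) = 7.134672
  w ← 1.014060 + 0.39·7.134672 = 3.796582
w(1.78) ≈ 3.7966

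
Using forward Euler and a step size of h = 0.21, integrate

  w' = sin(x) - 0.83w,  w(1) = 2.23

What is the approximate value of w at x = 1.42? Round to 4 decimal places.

Euler: w_{n+1} = w_n + h·f(x_n, w_n).
x=1.000000, w=2.230000: f=-1.009429 → w ← 2.230000 + 0.21·(-1.009429) = 2.018020
x=1.210000, w=2.018020: f=-0.739341 → w ← 2.018020 + 0.21·(-0.739341) = 1.862758
w(1.42) ≈ 1.8628

1.8628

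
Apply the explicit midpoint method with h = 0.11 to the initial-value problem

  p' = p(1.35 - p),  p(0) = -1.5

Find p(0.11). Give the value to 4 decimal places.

Midpoint: k1 = f(x_n, p_n); k2 = f(x_n + h/2, p_n + (h/2)·k1); p_{n+1} = p_n + h·k2.
x=0.000000, p=-1.500000:
  k1 = f(0.000000, -1.500000) = -4.275000
  k2 = f(0.055000, -1.735125) = -5.353078
  p ← -1.500000 + 0.11·(-5.353078) = -2.088839
p(0.11) ≈ -2.0888

-2.0888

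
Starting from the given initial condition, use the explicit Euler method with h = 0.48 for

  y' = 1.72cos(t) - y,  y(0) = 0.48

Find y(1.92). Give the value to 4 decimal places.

Euler: y_{n+1} = y_n + h·f(t_n, y_n).
t=0.000000, y=0.480000: f=1.240000 → y ← 0.480000 + 0.48·1.240000 = 1.075200
t=0.480000, y=1.075200: f=0.450431 → y ← 1.075200 + 0.48·0.450431 = 1.291407
t=0.960000, y=1.291407: f=-0.304953 → y ← 1.291407 + 0.48·(-0.304953) = 1.145030
t=1.440000, y=1.145030: f=-0.920701 → y ← 1.145030 + 0.48·(-0.920701) = 0.703093
y(1.92) ≈ 0.7031

0.7031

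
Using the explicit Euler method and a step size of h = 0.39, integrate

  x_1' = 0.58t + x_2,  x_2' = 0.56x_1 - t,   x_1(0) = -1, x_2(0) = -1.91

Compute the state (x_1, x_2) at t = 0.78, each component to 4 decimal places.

Euler on (x_1,x_2): x_1_{n+1} = x_1_n + h·x_1', x_2_{n+1} = x_2_n + h·x_2'.
0.000000: (-1.000000, -1.910000); f=(-1.910000, -0.560000) → (-1.744900, -2.128400)
0.390000: (-1.744900, -2.128400); f=(-1.902200, -1.367144) → (-2.486758, -2.661586)
(x_1(0.78), x_2(0.78)) ≈ (-2.4868, -2.6616)

-2.4868, -2.6616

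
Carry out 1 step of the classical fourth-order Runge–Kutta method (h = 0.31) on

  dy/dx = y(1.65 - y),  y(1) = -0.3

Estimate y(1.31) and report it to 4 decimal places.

RK4: k1 = f(x_n, y_n); k2 = f(x_n + h/2, y_n + (h/2)·k1); k3 = f(x_n + h/2, y_n + (h/2)·k2); k4 = f(x_n + h, y_n + h·k3); y_{n+1} = y_n + (h/6)·(k1 + 2k2 + 2k3 + k4).
x=1.000000, y=-0.300000:
  k1 = f(1.000000, -0.300000) = -0.585000
  k2 = f(1.155000, -0.390675) = -0.797241
  k3 = f(1.155000, -0.423572) = -0.878308
  k4 = f(1.310000, -0.572275) = -1.271754
  y ← -0.300000 + (0.31/6)·(k1 + 2k2 + 2k3 + k4) = -0.569072
y(1.31) ≈ -0.5691

-0.5691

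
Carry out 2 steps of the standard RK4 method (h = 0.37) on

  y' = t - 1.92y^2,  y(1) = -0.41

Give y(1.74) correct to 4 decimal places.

0.4954

RK4: k1 = f(t_n, y_n); k2 = f(t_n + h/2, y_n + (h/2)·k1); k3 = f(t_n + h/2, y_n + (h/2)·k2); k4 = f(t_n + h, y_n + h·k3); y_{n+1} = y_n + (h/6)·(k1 + 2k2 + 2k3 + k4).
t=1.000000, y=-0.410000:
  k1 = f(1.000000, -0.410000) = 0.677248
  k2 = f(1.185000, -0.284709) = 1.029366
  k3 = f(1.185000, -0.219567) = 1.092437
  k4 = f(1.370000, -0.005798) = 1.369935
  y ← -0.410000 + (0.37/6)·(k1 + 2k2 + 2k3 + k4) = -0.022068
t=1.370000, y=-0.022068:
  k1 = f(1.370000, -0.022068) = 1.369065
  k2 = f(1.555000, 0.231209) = 1.452361
  k3 = f(1.555000, 0.246619) = 1.438224
  k4 = f(1.740000, 0.510075) = 1.240461
  y ← -0.022068 + (0.37/6)·(k1 + 2k2 + 2k3 + k4) = 0.495358
y(1.74) ≈ 0.4954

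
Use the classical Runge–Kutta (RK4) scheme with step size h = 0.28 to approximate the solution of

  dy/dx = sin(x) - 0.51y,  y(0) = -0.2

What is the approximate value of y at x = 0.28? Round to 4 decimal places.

-0.1362

RK4: k1 = f(x_n, y_n); k2 = f(x_n + h/2, y_n + (h/2)·k1); k3 = f(x_n + h/2, y_n + (h/2)·k2); k4 = f(x_n + h, y_n + h·k3); y_{n+1} = y_n + (h/6)·(k1 + 2k2 + 2k3 + k4).
x=0.000000, y=-0.200000:
  k1 = f(0.000000, -0.200000) = 0.102000
  k2 = f(0.140000, -0.185720) = 0.234260
  k3 = f(0.140000, -0.167204) = 0.224817
  k4 = f(0.280000, -0.137051) = 0.346252
  y ← -0.200000 + (0.28/6)·(k1 + 2k2 + 2k3 + k4) = -0.136234
y(0.28) ≈ -0.1362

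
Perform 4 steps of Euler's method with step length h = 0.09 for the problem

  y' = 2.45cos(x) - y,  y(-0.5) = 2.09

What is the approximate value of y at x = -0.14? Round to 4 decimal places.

2.1517

Euler: y_{n+1} = y_n + h·f(x_n, y_n).
x=-0.500000, y=2.090000: f=0.060077 → y ← 2.090000 + 0.09·0.060077 = 2.095407
x=-0.410000, y=2.095407: f=0.151539 → y ← 2.095407 + 0.09·0.151539 = 2.109045
x=-0.320000, y=2.109045: f=0.216581 → y ← 2.109045 + 0.09·0.216581 = 2.128538
x=-0.230000, y=2.128538: f=0.256945 → y ← 2.128538 + 0.09·0.256945 = 2.151663
y(-0.14) ≈ 2.1517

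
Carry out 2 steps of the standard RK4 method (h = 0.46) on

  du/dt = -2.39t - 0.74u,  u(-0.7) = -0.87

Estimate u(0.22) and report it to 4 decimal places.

-0.1406

RK4: k1 = f(t_n, u_n); k2 = f(t_n + h/2, u_n + (h/2)·k1); k3 = f(t_n + h/2, u_n + (h/2)·k2); k4 = f(t_n + h, u_n + h·k3); u_{n+1} = u_n + (h/6)·(k1 + 2k2 + 2k3 + k4).
t=-0.700000, u=-0.870000:
  k1 = f(-0.700000, -0.870000) = 2.316800
  k2 = f(-0.470000, -0.337136) = 1.372781
  k3 = f(-0.470000, -0.554260) = 1.533453
  k4 = f(-0.240000, -0.164612) = 0.695413
  u ← -0.870000 + (0.46/6)·(k1 + 2k2 + 2k3 + k4) = -0.193441
t=-0.240000, u=-0.193441:
  k1 = f(-0.240000, -0.193441) = 0.716747
  k2 = f(-0.010000, -0.028590) = 0.045056
  k3 = f(-0.010000, -0.183078) = 0.159378
  k4 = f(0.220000, -0.120127) = -0.436906
  u ← -0.193441 + (0.46/6)·(k1 + 2k2 + 2k3 + k4) = -0.140640
u(0.22) ≈ -0.1406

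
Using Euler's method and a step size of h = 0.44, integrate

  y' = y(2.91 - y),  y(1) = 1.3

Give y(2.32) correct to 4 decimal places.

2.9143

Euler: y_{n+1} = y_n + h·f(t_n, y_n).
t=1.000000, y=1.300000: f=2.093000 → y ← 1.300000 + 0.44·2.093000 = 2.220920
t=1.440000, y=2.220920: f=1.530392 → y ← 2.220920 + 0.44·1.530392 = 2.894292
t=1.880000, y=2.894292: f=0.045463 → y ← 2.894292 + 0.44·0.045463 = 2.914296
y(2.32) ≈ 2.9143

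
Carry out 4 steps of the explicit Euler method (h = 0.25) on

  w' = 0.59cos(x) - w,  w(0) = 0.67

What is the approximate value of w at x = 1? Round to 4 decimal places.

0.5596

Euler: w_{n+1} = w_n + h·f(x_n, w_n).
x=0.000000, w=0.670000: f=-0.080000 → w ← 0.670000 + 0.25·(-0.080000) = 0.650000
x=0.250000, w=0.650000: f=-0.078342 → w ← 0.650000 + 0.25·(-0.078342) = 0.630415
x=0.500000, w=0.630415: f=-0.112641 → w ← 0.630415 + 0.25·(-0.112641) = 0.602254
x=0.750000, w=0.602254: f=-0.170558 → w ← 0.602254 + 0.25·(-0.170558) = 0.559615
w(1) ≈ 0.5596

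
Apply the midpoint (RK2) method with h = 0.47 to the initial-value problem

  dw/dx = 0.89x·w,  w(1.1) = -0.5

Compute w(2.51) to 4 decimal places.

Midpoint: k1 = f(x_n, w_n); k2 = f(x_n + h/2, w_n + (h/2)·k1); w_{n+1} = w_n + h·k2.
x=1.100000, w=-0.500000:
  k1 = f(1.100000, -0.500000) = -0.489500
  k2 = f(1.335000, -0.615032) = -0.730751
  w ← -0.500000 + 0.47·(-0.730751) = -0.843453
x=1.570000, w=-0.843453:
  k1 = f(1.570000, -0.843453) = -1.178557
  k2 = f(1.805000, -1.120414) = -1.799889
  w ← -0.843453 + 0.47·(-1.799889) = -1.689401
x=2.040000, w=-1.689401:
  k1 = f(2.040000, -1.689401) = -3.067276
  k2 = f(2.275000, -2.410210) = -4.880073
  w ← -1.689401 + 0.47·(-4.880073) = -3.983035
w(2.51) ≈ -3.9830

-3.9830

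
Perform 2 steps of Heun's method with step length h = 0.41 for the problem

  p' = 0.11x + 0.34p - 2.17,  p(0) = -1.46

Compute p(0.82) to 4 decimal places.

-3.9336

Heun: k1 = f(x_n, p_n); k2 = f(x_n + h, p_n + h·k1); p_{n+1} = p_n + (h/2)·(k1 + k2).
x=0.000000, p=-1.460000:
  k1 = f(0.000000, -1.460000) = -2.666400
  k2 = f(0.410000, -2.553224) = -2.992996
  p ← -1.460000 + (0.41/2)·(-2.666400 + (-2.992996)) = -2.620176
x=0.410000, p=-2.620176:
  k1 = f(0.410000, -2.620176) = -3.015760
  k2 = f(0.820000, -3.856638) = -3.391057
  p ← -2.620176 + (0.41/2)·(-3.015760 + (-3.391057)) = -3.933574
p(0.82) ≈ -3.9336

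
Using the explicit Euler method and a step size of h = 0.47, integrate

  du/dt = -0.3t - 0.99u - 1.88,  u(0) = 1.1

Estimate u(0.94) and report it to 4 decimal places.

-1.1078

Euler: u_{n+1} = u_n + h·f(t_n, u_n).
t=0.000000, u=1.100000: f=-2.969000 → u ← 1.100000 + 0.47·(-2.969000) = -0.295430
t=0.470000, u=-0.295430: f=-1.728524 → u ← -0.295430 + 0.47·(-1.728524) = -1.107836
u(0.94) ≈ -1.1078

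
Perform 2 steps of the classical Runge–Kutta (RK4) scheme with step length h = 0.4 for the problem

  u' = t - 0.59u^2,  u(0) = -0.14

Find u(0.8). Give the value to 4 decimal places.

0.1750

RK4: k1 = f(t_n, u_n); k2 = f(t_n + h/2, u_n + (h/2)·k1); k3 = f(t_n + h/2, u_n + (h/2)·k2); k4 = f(t_n + h, u_n + h·k3); u_{n+1} = u_n + (h/6)·(k1 + 2k2 + 2k3 + k4).
t=0.000000, u=-0.140000:
  k1 = f(0.000000, -0.140000) = -0.011564
  k2 = f(0.200000, -0.142313) = 0.188051
  k3 = f(0.200000, -0.102390) = 0.193815
  k4 = f(0.400000, -0.062474) = 0.397697
  u ← -0.140000 + (0.4/6)·(k1 + 2k2 + 2k3 + k4) = -0.063342
t=0.400000, u=-0.063342:
  k1 = f(0.400000, -0.063342) = 0.397633
  k2 = f(0.600000, 0.016184) = 0.599845
  k3 = f(0.600000, 0.056627) = 0.598108
  k4 = f(0.800000, 0.175901) = 0.781745
  u ← -0.063342 + (0.4/6)·(k1 + 2k2 + 2k3 + k4) = 0.175010
u(0.8) ≈ 0.1750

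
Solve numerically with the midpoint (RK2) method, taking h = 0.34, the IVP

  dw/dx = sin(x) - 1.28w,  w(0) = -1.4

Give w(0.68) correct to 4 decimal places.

-0.4297

Midpoint: k1 = f(x_n, w_n); k2 = f(x_n + h/2, w_n + (h/2)·k1); w_{n+1} = w_n + h·k2.
x=0.000000, w=-1.400000:
  k1 = f(0.000000, -1.400000) = 1.792000
  k2 = f(0.170000, -1.095360) = 1.571243
  w ← -1.400000 + 0.34·1.571243 = -0.865777
x=0.340000, w=-0.865777:
  k1 = f(0.340000, -0.865777) = 1.441682
  k2 = f(0.510000, -0.620691) = 1.282662
  w ← -0.865777 + 0.34·1.282662 = -0.429672
w(0.68) ≈ -0.4297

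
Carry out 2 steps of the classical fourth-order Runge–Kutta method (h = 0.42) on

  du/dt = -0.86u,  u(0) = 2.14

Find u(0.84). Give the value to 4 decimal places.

1.0393

RK4: k1 = f(t_n, u_n); k2 = f(t_n + h/2, u_n + (h/2)·k1); k3 = f(t_n + h/2, u_n + (h/2)·k2); k4 = f(t_n + h, u_n + h·k3); u_{n+1} = u_n + (h/6)·(k1 + 2k2 + 2k3 + k4).
t=0.000000, u=2.140000:
  k1 = f(0.000000, 2.140000) = -1.840400
  k2 = f(0.210000, 1.753516) = -1.508024
  k3 = f(0.210000, 1.823315) = -1.568051
  k4 = f(0.420000, 1.481419) = -1.274020
  u ← 2.140000 + (0.42/6)·(k1 + 2k2 + 2k3 + k4) = 1.491340
t=0.420000, u=1.491340:
  k1 = f(0.420000, 1.491340) = -1.282553
  k2 = f(0.630000, 1.222004) = -1.050924
  k3 = f(0.630000, 1.270646) = -1.092756
  k4 = f(0.840000, 1.032383) = -0.887849
  u ← 1.491340 + (0.42/6)·(k1 + 2k2 + 2k3 + k4) = 1.039297
u(0.84) ≈ 1.0393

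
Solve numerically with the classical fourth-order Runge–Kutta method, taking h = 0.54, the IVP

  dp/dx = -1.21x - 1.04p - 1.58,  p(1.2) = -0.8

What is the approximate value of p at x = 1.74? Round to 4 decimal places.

RK4: k1 = f(x_n, p_n); k2 = f(x_n + h/2, p_n + (h/2)·k1); k3 = f(x_n + h/2, p_n + (h/2)·k2); k4 = f(x_n + h, p_n + h·k3); p_{n+1} = p_n + (h/6)·(k1 + 2k2 + 2k3 + k4).
x=1.200000, p=-0.800000:
  k1 = f(1.200000, -0.800000) = -2.200000
  k2 = f(1.470000, -1.394000) = -1.908940
  k3 = f(1.470000, -1.315414) = -1.990670
  k4 = f(1.740000, -1.874962) = -1.735440
  p ← -0.800000 + (0.54/6)·(k1 + 2k2 + 2k3 + k4) = -1.856119
p(1.74) ≈ -1.8561

-1.8561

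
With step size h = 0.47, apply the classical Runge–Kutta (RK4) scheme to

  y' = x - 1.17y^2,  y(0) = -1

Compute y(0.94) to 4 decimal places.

-18.9095

RK4: k1 = f(x_n, y_n); k2 = f(x_n + h/2, y_n + (h/2)·k1); k3 = f(x_n + h/2, y_n + (h/2)·k2); k4 = f(x_n + h, y_n + h·k3); y_{n+1} = y_n + (h/6)·(k1 + 2k2 + 2k3 + k4).
x=0.000000, y=-1.000000:
  k1 = f(0.000000, -1.000000) = -1.170000
  k2 = f(0.235000, -1.274950) = -1.666832
  k3 = f(0.235000, -1.391706) = -2.031108
  k4 = f(0.470000, -1.954621) = -4.000034
  y ← -1.000000 + (0.47/6)·(k1 + 2k2 + 2k3 + k4) = -1.984330
x=0.470000, y=-1.984330:
  k1 = f(0.470000, -1.984330) = -4.136951
  k2 = f(0.705000, -2.956513) = -9.521937
  k3 = f(0.705000, -4.221985) = -20.150436
  k4 = f(0.940000, -11.455035) = -152.584854
  y ← -1.984330 + (0.47/6)·(k1 + 2k2 + 2k3 + k4) = -18.909543
y(0.94) ≈ -18.9095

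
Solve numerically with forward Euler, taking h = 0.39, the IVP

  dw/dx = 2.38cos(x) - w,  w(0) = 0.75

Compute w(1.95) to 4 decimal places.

0.8632

Euler: w_{n+1} = w_n + h·f(x_n, w_n).
x=0.000000, w=0.750000: f=1.630000 → w ← 0.750000 + 0.39·1.630000 = 1.385700
x=0.390000, w=1.385700: f=0.815584 → w ← 1.385700 + 0.39·0.815584 = 1.703778
x=0.780000, w=1.703778: f=-0.011803 → w ← 1.703778 + 0.39·(-0.011803) = 1.699174
x=1.170000, w=1.699174: f=-0.770613 → w ← 1.699174 + 0.39·(-0.770613) = 1.398635
x=1.560000, w=1.398635: f=-1.372940 → w ← 1.398635 + 0.39·(-1.372940) = 0.863188
w(1.95) ≈ 0.8632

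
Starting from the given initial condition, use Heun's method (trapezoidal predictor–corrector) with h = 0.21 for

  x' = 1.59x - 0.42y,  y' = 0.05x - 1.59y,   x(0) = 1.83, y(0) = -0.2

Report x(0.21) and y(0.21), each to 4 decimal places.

Heun on (x,y): k1 = f(t_n, state_n); k2 = f(t_n + h, state_n + h·k1); state_{n+1} = state_n + (h/2)·(k1 + k2).
0.000000: (1.830000, -0.200000)
  k1 = (2.993700, 0.409500)
  predictor → (2.458677, -0.114005)
  k2 = (3.957179, 0.304202)
  → (2.559842, -0.125061)
(x(0.21), y(0.21)) ≈ (2.5598, -0.1251)

2.5598, -0.1251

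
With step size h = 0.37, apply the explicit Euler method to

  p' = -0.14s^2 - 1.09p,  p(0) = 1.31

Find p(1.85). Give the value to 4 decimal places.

-0.0641

Euler: p_{n+1} = p_n + h·f(s_n, p_n).
s=0.000000, p=1.310000: f=-1.427900 → p ← 1.310000 + 0.37·(-1.427900) = 0.781677
s=0.370000, p=0.781677: f=-0.871194 → p ← 0.781677 + 0.37·(-0.871194) = 0.459335
s=0.740000, p=0.459335: f=-0.577339 → p ← 0.459335 + 0.37·(-0.577339) = 0.245720
s=1.110000, p=0.245720: f=-0.440328 → p ← 0.245720 + 0.37·(-0.440328) = 0.082798
s=1.480000, p=0.082798: f=-0.396906 → p ← 0.082798 + 0.37·(-0.396906) = -0.064057
p(1.85) ≈ -0.0641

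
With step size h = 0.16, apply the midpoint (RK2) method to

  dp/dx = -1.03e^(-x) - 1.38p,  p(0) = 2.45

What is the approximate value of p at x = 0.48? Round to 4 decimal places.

Midpoint: k1 = f(x_n, p_n); k2 = f(x_n + h/2, p_n + (h/2)·k1); p_{n+1} = p_n + h·k2.
x=0.000000, p=2.450000:
  k1 = f(0.000000, 2.450000) = -4.411000
  k2 = f(0.080000, 2.097120) = -3.844835
  p ← 2.450000 + 0.16·(-3.844835) = 1.834826
x=0.160000, p=1.834826:
  k1 = f(0.160000, 1.834826) = -3.409768
  k2 = f(0.240000, 1.562045) = -2.965849
  p ← 1.834826 + 0.16·(-2.965849) = 1.360291
x=0.320000, p=1.360291:
  k1 = f(0.320000, 1.360291) = -2.625134
  k2 = f(0.400000, 1.150280) = -2.277816
  p ← 1.360291 + 0.16·(-2.277816) = 0.995840
p(0.48) ≈ 0.9958

0.9958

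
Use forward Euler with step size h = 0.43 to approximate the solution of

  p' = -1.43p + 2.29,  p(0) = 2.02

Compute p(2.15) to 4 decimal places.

Euler: p_{n+1} = p_n + h·f(x_n, p_n).
x=0.000000, p=2.020000: f=-0.598600 → p ← 2.020000 + 0.43·(-0.598600) = 1.762602
x=0.430000, p=1.762602: f=-0.230521 → p ← 1.762602 + 0.43·(-0.230521) = 1.663478
x=0.860000, p=1.663478: f=-0.088774 → p ← 1.663478 + 0.43·(-0.088774) = 1.625305
x=1.290000, p=1.625305: f=-0.034187 → p ← 1.625305 + 0.43·(-0.034187) = 1.610605
x=1.720000, p=1.610605: f=-0.013165 → p ← 1.610605 + 0.43·(-0.013165) = 1.604944
p(2.15) ≈ 1.6049

1.6049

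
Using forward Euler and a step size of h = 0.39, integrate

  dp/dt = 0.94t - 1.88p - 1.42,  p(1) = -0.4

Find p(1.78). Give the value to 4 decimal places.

-0.1226

Euler: p_{n+1} = p_n + h·f(t_n, p_n).
t=1.000000, p=-0.400000: f=0.272000 → p ← -0.400000 + 0.39·0.272000 = -0.293920
t=1.390000, p=-0.293920: f=0.439170 → p ← -0.293920 + 0.39·0.439170 = -0.122644
p(1.78) ≈ -0.1226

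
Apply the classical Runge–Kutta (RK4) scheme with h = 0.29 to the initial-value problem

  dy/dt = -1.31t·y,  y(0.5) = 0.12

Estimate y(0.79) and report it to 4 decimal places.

0.0939

RK4: k1 = f(t_n, y_n); k2 = f(t_n + h/2, y_n + (h/2)·k1); k3 = f(t_n + h/2, y_n + (h/2)·k2); k4 = f(t_n + h, y_n + h·k3); y_{n+1} = y_n + (h/6)·(k1 + 2k2 + 2k3 + k4).
t=0.500000, y=0.120000:
  k1 = f(0.500000, 0.120000) = -0.078600
  k2 = f(0.645000, 0.108603) = -0.091764
  k3 = f(0.645000, 0.106694) = -0.090151
  k4 = f(0.790000, 0.093856) = -0.097132
  y ← 0.120000 + (0.29/6)·(k1 + 2k2 + 2k3 + k4) = 0.093921
y(0.79) ≈ 0.0939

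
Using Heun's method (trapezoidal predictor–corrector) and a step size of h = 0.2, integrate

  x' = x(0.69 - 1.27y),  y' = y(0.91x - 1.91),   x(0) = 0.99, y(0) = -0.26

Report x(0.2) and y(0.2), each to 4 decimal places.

1.2047, -0.2166

Heun on (x,y): k1 = f(s_n, state_n); k2 = f(s_n + h, state_n + h·k1); state_{n+1} = state_n + (h/2)·(k1 + k2).
0.000000: (0.990000, -0.260000)
  k1 = (1.009998, 0.262366)
  predictor → (1.192000, -0.207527)
  k2 = (1.136642, 0.171268)
  → (1.204664, -0.216637)
(x(0.2), y(0.2)) ≈ (1.2047, -0.2166)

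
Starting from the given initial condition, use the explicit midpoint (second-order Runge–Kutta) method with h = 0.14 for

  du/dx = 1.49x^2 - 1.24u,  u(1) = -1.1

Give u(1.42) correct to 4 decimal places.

0.0886

Midpoint: k1 = f(x_n, u_n); k2 = f(x_n + h/2, u_n + (h/2)·k1); u_{n+1} = u_n + h·k2.
x=1.000000, u=-1.100000:
  k1 = f(1.000000, -1.100000) = 2.854000
  k2 = f(1.070000, -0.900220) = 2.822174
  u ← -1.100000 + 0.14·2.822174 = -0.704896
x=1.140000, u=-0.704896:
  k1 = f(1.140000, -0.704896) = 2.810475
  k2 = f(1.210000, -0.508162) = 2.811630
  u ← -0.704896 + 0.14·2.811630 = -0.311267
x=1.280000, u=-0.311267:
  k1 = f(1.280000, -0.311267) = 2.827188
  k2 = f(1.350000, -0.113364) = 2.856097
  u ← -0.311267 + 0.14·2.856097 = 0.088586
u(1.42) ≈ 0.0886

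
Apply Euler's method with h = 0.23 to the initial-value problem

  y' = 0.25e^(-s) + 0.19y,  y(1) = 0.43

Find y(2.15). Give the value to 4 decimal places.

0.6108

Euler: y_{n+1} = y_n + h·f(s_n, y_n).
s=1.000000, y=0.430000: f=0.173670 → y ← 0.430000 + 0.23·0.173670 = 0.469944
s=1.230000, y=0.469944: f=0.162363 → y ← 0.469944 + 0.23·0.162363 = 0.507287
s=1.460000, y=0.507287: f=0.154444 → y ← 0.507287 + 0.23·0.154444 = 0.542809
s=1.690000, y=0.542809: f=0.149264 → y ← 0.542809 + 0.23·0.149264 = 0.577140
s=1.920000, y=0.577140: f=0.146308 → y ← 0.577140 + 0.23·0.146308 = 0.610791
y(2.15) ≈ 0.6108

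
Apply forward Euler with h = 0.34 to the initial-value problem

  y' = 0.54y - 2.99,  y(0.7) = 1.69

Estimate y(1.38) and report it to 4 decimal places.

Euler: y_{n+1} = y_n + h·f(x_n, y_n).
x=0.700000, y=1.690000: f=-2.077400 → y ← 1.690000 + 0.34·(-2.077400) = 0.983684
x=1.040000, y=0.983684: f=-2.458811 → y ← 0.983684 + 0.34·(-2.458811) = 0.147688
y(1.38) ≈ 0.1477

0.1477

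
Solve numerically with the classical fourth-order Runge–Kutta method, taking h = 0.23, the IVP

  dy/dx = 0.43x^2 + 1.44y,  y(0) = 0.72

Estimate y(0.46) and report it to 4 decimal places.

1.4129

RK4: k1 = f(x_n, y_n); k2 = f(x_n + h/2, y_n + (h/2)·k1); k3 = f(x_n + h/2, y_n + (h/2)·k2); k4 = f(x_n + h, y_n + h·k3); y_{n+1} = y_n + (h/6)·(k1 + 2k2 + 2k3 + k4).
x=0.000000, y=0.720000:
  k1 = f(0.000000, 0.720000) = 1.036800
  k2 = f(0.115000, 0.839232) = 1.214181
  k3 = f(0.115000, 0.859631) = 1.243555
  k4 = f(0.230000, 1.006018) = 1.471412
  y ← 0.720000 + (0.23/6)·(k1 + 2k2 + 2k3 + k4) = 1.004575
x=0.230000, y=1.004575:
  k1 = f(0.230000, 1.004575) = 1.469334
  k2 = f(0.345000, 1.173548) = 1.741090
  k3 = f(0.345000, 1.204800) = 1.786093
  k4 = f(0.460000, 1.415376) = 2.129129
  y ← 1.004575 + (0.23/6)·(k1 + 2k2 + 2k3 + k4) = 1.412933
y(0.46) ≈ 1.4129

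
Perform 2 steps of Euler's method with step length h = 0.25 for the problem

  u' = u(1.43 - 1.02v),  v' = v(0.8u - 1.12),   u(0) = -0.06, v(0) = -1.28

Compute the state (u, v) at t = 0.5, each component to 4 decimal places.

-0.1605, -0.6342

Euler on (u,v): u_{n+1} = u_n + h·u', v_{n+1} = v_n + h·v'.
0.000000: (-0.060000, -1.280000); f=(-0.164136, 1.495040) → (-0.101034, -0.906240)
0.250000: (-0.101034, -0.906240); f=(-0.237871, 1.088238) → (-0.160502, -0.634181)
(u(0.5), v(0.5)) ≈ (-0.1605, -0.6342)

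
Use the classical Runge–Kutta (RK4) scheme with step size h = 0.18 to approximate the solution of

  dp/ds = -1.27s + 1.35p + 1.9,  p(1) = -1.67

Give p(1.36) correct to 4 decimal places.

RK4: k1 = f(s_n, p_n); k2 = f(s_n + h/2, p_n + (h/2)·k1); k3 = f(s_n + h/2, p_n + (h/2)·k2); k4 = f(s_n + h, p_n + h·k3); p_{n+1} = p_n + (h/6)·(k1 + 2k2 + 2k3 + k4).
s=1.000000, p=-1.670000:
  k1 = f(1.000000, -1.670000) = -1.624500
  k2 = f(1.090000, -1.816205) = -1.936177
  k3 = f(1.090000, -1.844256) = -1.974045
  k4 = f(1.180000, -2.025328) = -2.332793
  p ← -1.670000 + (0.18/6)·(k1 + 2k2 + 2k3 + k4) = -2.023332
s=1.180000, p=-2.023332:
  k1 = f(1.180000, -2.023332) = -2.330098
  k2 = f(1.270000, -2.233041) = -2.727505
  k3 = f(1.270000, -2.268808) = -2.775790
  k4 = f(1.360000, -2.522974) = -3.233215
  p ← -2.023332 + (0.18/6)·(k1 + 2k2 + 2k3 + k4) = -2.520429
p(1.36) ≈ -2.5204

-2.5204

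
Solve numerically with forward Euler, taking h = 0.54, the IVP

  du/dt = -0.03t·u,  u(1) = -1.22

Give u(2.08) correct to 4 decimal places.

Euler: u_{n+1} = u_n + h·f(t_n, u_n).
t=1.000000, u=-1.220000: f=0.036600 → u ← -1.220000 + 0.54·0.036600 = -1.200236
t=1.540000, u=-1.200236: f=0.055451 → u ← -1.200236 + 0.54·0.055451 = -1.170293
u(2.08) ≈ -1.1703

-1.1703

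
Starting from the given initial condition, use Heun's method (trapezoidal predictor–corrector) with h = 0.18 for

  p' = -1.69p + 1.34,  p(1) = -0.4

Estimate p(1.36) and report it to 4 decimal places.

0.1360

Heun: k1 = f(x_n, p_n); k2 = f(x_n + h, p_n + h·k1); p_{n+1} = p_n + (h/2)·(k1 + k2).
x=1.000000, p=-0.400000:
  k1 = f(1.000000, -0.400000) = 2.016000
  k2 = f(1.180000, -0.037120) = 1.402733
  p ← -0.400000 + (0.18/2)·(2.016000 + 1.402733) = -0.092314
x=1.180000, p=-0.092314:
  k1 = f(1.180000, -0.092314) = 1.496011
  k2 = f(1.360000, 0.176968) = 1.040924
  p ← -0.092314 + (0.18/2)·(1.496011 + 1.040924) = 0.136010
p(1.36) ≈ 0.1360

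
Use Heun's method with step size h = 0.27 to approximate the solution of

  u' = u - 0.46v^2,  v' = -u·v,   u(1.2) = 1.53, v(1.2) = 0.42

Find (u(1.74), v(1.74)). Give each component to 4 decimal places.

2.5816, 0.1549

Heun on (u,v): k1 = f(s_n, state_n); k2 = f(s_n + h, state_n + h·k1); state_{n+1} = state_n + (h/2)·(k1 + k2).
1.200000: (1.530000, 0.420000)
  k1 = (1.448856, -0.642600)
  predictor → (1.921191, 0.246498)
  k2 = (1.893241, -0.473570)
  → (1.981183, 0.269317)
1.470000: (1.981183, 0.269317)
  k1 = (1.947819, -0.533566)
  predictor → (2.507094, 0.125254)
  k2 = (2.499877, -0.314024)
  → (2.581622, 0.154892)
(u(1.74), v(1.74)) ≈ (2.5816, 0.1549)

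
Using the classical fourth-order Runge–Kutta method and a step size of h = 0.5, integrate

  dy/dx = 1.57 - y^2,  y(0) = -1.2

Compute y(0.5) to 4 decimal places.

RK4: k1 = f(x_n, y_n); k2 = f(x_n + h/2, y_n + (h/2)·k1); k3 = f(x_n + h/2, y_n + (h/2)·k2); k4 = f(x_n + h, y_n + h·k3); y_{n+1} = y_n + (h/6)·(k1 + 2k2 + 2k3 + k4).
x=0.000000, y=-1.200000:
  k1 = f(0.000000, -1.200000) = 0.130000
  k2 = f(0.250000, -1.167500) = 0.206944
  k3 = f(0.250000, -1.148264) = 0.251490
  k4 = f(0.500000, -1.074255) = 0.415976
  y ← -1.200000 + (0.5/6)·(k1 + 2k2 + 2k3 + k4) = -1.078096
y(0.5) ≈ -1.0781

-1.0781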